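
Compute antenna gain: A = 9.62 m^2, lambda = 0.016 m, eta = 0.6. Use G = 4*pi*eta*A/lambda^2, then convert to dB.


G_linear = 4*pi*0.6*9.62/0.016^2 = 283332.39
G_dB = 10*log10(283332.39) = 54.5 dB

54.5 dB


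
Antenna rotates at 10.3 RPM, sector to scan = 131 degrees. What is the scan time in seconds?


t = 131 / (10.3 * 360) * 60 = 2.12 s

2.12 s


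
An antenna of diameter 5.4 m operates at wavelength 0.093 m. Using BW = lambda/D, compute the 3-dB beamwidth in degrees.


BW_rad = 0.093 / 5.4 = 0.017222
BW_deg = 0.99 degrees

0.99 degrees


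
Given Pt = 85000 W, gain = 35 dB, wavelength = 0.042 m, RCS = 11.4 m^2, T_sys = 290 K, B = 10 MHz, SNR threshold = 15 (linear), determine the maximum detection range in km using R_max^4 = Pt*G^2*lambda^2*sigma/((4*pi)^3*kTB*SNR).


G_lin = 10^(35/10) = 3162.27766
R^4 = 85000 * 3162.27766^2 * 0.042^2 * 11.4 / ((4*pi)^3 * 1.38e-23 * 290 * 10000000.0 * 15)
R^4 = 1.43491e19 m^4
R_max = (1.43491e19)^(1/4) = 61546.9 m = 61.5 km

61.5 km


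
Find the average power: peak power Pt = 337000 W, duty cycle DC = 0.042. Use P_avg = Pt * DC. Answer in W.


P_avg = 337000 * 0.042 = 14154.0 W

14154.0 W


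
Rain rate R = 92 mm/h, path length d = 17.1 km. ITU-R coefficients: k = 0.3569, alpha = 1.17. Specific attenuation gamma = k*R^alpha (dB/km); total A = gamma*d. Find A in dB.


gamma = 0.3569 * 92^1.17 = 70.82365 dB/km
A = 70.82365 * 17.1 = 1211.08 dB

1211.08 dB


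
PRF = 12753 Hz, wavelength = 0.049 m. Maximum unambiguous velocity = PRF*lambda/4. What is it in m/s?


V_ua = 12753 * 0.049 / 4 = 156.2 m/s

156.2 m/s


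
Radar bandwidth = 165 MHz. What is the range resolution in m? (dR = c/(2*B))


dR = 3e8 / (2 * 165000000.0) = 0.91 m

0.91 m


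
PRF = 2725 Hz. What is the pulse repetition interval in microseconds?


PRI = 1/2725 = 0.0003669725 s = 367.0 us

367.0 us


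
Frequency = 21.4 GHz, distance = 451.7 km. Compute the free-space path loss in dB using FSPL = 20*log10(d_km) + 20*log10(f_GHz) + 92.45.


20*log10(451.7) = 53.1
20*log10(21.4) = 26.61
FSPL = 172.2 dB

172.2 dB


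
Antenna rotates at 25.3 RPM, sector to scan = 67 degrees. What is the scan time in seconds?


t = 67 / (25.3 * 360) * 60 = 0.44 s

0.44 s


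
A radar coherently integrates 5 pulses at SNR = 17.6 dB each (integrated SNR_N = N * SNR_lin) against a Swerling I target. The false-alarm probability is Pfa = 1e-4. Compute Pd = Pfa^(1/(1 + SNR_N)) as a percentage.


SNR_lin = 10^(17.6/10) = 57.54399
SNR_N = 5 * 57.54399 = 287.71995
1/(1 + SNR_N) = 1/288.71995 = 0.0034636
Pd = (1e-4)^0.0034636 = 0.9686
Pd = 96.9%

96.9%


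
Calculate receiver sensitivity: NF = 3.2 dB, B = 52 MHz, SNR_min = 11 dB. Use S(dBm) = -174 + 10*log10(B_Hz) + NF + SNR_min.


10*log10(52000000.0) = 77.16
S = -174 + 77.16 + 3.2 + 11 = -82.6 dBm

-82.6 dBm


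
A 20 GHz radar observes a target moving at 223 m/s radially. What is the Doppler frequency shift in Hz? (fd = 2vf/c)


fd = 2 * 223 * 20000000000.0 / 3e8 = 29733.3 Hz

29733.3 Hz


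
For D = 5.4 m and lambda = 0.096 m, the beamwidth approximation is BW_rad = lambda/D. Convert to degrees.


BW_rad = 0.096 / 5.4 = 0.017778
BW_deg = 1.02 degrees

1.02 degrees


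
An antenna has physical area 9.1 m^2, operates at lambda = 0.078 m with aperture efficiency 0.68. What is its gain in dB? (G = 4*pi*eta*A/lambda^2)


G_linear = 4*pi*0.68*9.1/0.078^2 = 12781.18
G_dB = 10*log10(12781.18) = 41.1 dB

41.1 dB


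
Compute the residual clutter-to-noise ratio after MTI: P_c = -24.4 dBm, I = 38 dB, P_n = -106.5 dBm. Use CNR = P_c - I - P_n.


CNR = -24.4 - 38 - (-106.5) = 44.1 dB

44.1 dB


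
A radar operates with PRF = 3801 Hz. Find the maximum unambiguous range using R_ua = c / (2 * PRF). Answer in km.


R_ua = 3e8 / (2 * 3801) = 39463.3 m = 39.5 km

39.5 km


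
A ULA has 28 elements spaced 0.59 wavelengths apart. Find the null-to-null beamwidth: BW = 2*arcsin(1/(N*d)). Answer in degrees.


1/(N*d) = 1/(28*0.59) = 0.060533
BW = 2*arcsin(0.060533) = 6.9 degrees

6.9 degrees


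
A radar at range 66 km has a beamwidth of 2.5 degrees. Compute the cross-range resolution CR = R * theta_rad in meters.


BW_rad = 0.043633231
CR = 66000 * 0.043633231 = 2879.8 m

2879.8 m


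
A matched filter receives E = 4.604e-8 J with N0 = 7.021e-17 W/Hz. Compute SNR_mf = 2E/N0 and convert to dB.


SNR_lin = 2 * 4.604e-8 / 7.021e-17 = 1.311e9
SNR_dB = 10*log10(1.311e9) = 91.2 dB

91.2 dB


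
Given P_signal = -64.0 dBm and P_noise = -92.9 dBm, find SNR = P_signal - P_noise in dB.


SNR = -64.0 - (-92.9) = 28.9 dB

28.9 dB


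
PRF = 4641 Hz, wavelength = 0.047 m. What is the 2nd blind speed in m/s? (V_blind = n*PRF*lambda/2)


V_blind = 2 * 4641 * 0.047 / 2 = 218.1 m/s

218.1 m/s


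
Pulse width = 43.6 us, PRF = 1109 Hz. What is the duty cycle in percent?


DC = 43.6e-6 * 1109 * 100 = 4.84%

4.84%


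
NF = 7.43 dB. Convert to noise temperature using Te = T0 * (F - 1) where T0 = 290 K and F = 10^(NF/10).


NF_lin = 10^(7.43/10) = 5.533501
Te = 290 * (5.533501 - 1) = 1314.7 K

1314.7 K


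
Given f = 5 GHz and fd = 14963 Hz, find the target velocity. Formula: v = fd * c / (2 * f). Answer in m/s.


v = 14963 * 3e8 / (2 * 5000000000.0) = 448.9 m/s

448.9 m/s


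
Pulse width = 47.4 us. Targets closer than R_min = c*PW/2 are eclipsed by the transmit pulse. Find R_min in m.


R_min = 3e8 * 47.4e-6 / 2 = 7110.0 m

7110.0 m


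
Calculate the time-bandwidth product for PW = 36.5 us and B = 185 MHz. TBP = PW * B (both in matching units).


TBP = 36.5 * 185 = 6752.5

6752.5


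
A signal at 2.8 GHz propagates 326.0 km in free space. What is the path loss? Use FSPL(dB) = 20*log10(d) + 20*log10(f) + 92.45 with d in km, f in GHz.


20*log10(326.0) = 50.26
20*log10(2.8) = 8.94
FSPL = 151.7 dB

151.7 dB


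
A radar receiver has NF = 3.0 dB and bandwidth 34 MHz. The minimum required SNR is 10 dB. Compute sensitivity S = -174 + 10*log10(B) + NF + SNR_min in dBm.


10*log10(34000000.0) = 75.31
S = -174 + 75.31 + 3.0 + 10 = -85.7 dBm

-85.7 dBm


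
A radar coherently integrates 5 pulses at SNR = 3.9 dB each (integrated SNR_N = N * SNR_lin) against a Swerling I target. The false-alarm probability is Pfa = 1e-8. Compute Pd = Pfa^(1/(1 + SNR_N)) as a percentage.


SNR_lin = 10^(3.9/10) = 2.45471
SNR_N = 5 * 2.45471 = 12.27355
1/(1 + SNR_N) = 1/13.27355 = 0.0753378
Pd = (1e-8)^0.0753378 = 0.24963
Pd = 25.0%

25.0%


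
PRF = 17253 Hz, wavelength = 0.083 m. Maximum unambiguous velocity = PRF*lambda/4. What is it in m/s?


V_ua = 17253 * 0.083 / 4 = 358.0 m/s

358.0 m/s


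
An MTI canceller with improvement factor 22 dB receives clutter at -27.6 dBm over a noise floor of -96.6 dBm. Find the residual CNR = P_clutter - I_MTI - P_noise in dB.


CNR = -27.6 - 22 - (-96.6) = 47.0 dB

47.0 dB


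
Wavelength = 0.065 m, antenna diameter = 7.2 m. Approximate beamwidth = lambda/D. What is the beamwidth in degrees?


BW_rad = 0.065 / 7.2 = 0.009028
BW_deg = 0.52 degrees

0.52 degrees


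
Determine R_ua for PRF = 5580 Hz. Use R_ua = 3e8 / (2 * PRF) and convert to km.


R_ua = 3e8 / (2 * 5580) = 26881.7 m = 26.9 km

26.9 km


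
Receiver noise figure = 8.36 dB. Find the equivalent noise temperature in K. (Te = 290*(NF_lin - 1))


NF_lin = 10^(8.36/10) = 6.854882
Te = 290 * (6.854882 - 1) = 1697.9 K

1697.9 K


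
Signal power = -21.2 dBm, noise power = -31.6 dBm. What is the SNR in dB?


SNR = -21.2 - (-31.6) = 10.4 dB

10.4 dB


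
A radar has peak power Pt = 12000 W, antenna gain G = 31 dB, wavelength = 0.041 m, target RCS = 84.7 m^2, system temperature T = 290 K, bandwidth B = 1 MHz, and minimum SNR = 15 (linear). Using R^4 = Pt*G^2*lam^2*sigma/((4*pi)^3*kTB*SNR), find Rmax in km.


G_lin = 10^(31/10) = 1258.925412
R^4 = 12000 * 1258.925412^2 * 0.041^2 * 84.7 / ((4*pi)^3 * 1.38e-23 * 290 * 1000000.0 * 15)
R^4 = 2.27318e19 m^4
R_max = (2.27318e19)^(1/4) = 69049.2 m = 69.0 km

69.0 km


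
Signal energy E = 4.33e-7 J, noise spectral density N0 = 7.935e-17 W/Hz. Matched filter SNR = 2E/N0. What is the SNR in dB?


SNR_lin = 2 * 4.33e-7 / 7.935e-17 = 1.091e10
SNR_dB = 10*log10(1.091e10) = 100.4 dB

100.4 dB


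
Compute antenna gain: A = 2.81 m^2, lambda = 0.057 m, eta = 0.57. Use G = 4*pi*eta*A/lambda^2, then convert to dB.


G_linear = 4*pi*0.57*2.81/0.057^2 = 6195.0
G_dB = 10*log10(6195.0) = 37.9 dB

37.9 dB


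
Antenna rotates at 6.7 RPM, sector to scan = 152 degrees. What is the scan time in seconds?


t = 152 / (6.7 * 360) * 60 = 3.78 s

3.78 s


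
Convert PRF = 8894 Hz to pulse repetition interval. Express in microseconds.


PRI = 1/8894 = 0.0001124353 s = 112.4 us

112.4 us


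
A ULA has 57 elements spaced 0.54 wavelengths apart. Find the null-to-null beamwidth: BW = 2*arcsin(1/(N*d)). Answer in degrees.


1/(N*d) = 1/(57*0.54) = 0.032489
BW = 2*arcsin(0.032489) = 3.7 degrees

3.7 degrees


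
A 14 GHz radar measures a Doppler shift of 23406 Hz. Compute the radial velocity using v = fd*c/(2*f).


v = 23406 * 3e8 / (2 * 14000000000.0) = 250.8 m/s

250.8 m/s


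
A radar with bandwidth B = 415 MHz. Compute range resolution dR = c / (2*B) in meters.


dR = 3e8 / (2 * 415000000.0) = 0.36 m

0.36 m


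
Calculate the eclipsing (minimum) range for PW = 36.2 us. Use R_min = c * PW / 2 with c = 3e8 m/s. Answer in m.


R_min = 3e8 * 36.2e-6 / 2 = 5430.0 m

5430.0 m


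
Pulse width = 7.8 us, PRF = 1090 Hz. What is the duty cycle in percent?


DC = 7.8e-6 * 1090 * 100 = 0.85%

0.85%


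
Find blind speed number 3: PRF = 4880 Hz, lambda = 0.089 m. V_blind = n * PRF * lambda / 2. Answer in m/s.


V_blind = 3 * 4880 * 0.089 / 2 = 651.5 m/s

651.5 m/s


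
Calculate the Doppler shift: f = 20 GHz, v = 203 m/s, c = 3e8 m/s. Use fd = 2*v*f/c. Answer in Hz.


fd = 2 * 203 * 20000000000.0 / 3e8 = 27066.7 Hz

27066.7 Hz


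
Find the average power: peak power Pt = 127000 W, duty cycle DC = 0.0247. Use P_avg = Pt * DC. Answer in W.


P_avg = 127000 * 0.0247 = 3136.9 W

3136.9 W


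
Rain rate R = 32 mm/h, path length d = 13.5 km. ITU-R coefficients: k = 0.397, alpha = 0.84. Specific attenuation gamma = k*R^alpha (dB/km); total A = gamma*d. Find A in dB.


gamma = 0.397 * 32^0.84 = 7.296532 dB/km
A = 7.296532 * 13.5 = 98.5 dB

98.5 dB


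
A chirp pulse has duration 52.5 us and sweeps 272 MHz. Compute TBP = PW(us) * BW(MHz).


TBP = 52.5 * 272 = 14280.0

14280.0


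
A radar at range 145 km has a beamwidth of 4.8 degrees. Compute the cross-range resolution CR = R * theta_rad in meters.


BW_rad = 0.083775804
CR = 145000 * 0.083775804 = 12147.5 m

12147.5 m


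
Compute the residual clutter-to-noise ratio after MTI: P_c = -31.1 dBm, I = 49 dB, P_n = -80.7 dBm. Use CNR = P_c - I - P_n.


CNR = -31.1 - 49 - (-80.7) = 0.6 dB

0.6 dB


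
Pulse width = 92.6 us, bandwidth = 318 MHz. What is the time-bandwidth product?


TBP = 92.6 * 318 = 29446.8

29446.8


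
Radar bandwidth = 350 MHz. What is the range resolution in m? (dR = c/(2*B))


dR = 3e8 / (2 * 350000000.0) = 0.43 m

0.43 m


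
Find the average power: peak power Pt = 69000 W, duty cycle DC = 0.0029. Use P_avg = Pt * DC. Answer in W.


P_avg = 69000 * 0.0029 = 200.1 W

200.1 W


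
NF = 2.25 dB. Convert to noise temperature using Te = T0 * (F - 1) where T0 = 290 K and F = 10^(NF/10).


NF_lin = 10^(2.25/10) = 1.678804
Te = 290 * (1.678804 - 1) = 196.9 K

196.9 K


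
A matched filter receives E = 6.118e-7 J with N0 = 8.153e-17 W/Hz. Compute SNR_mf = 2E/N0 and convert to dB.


SNR_lin = 2 * 6.118e-7 / 8.153e-17 = 1.501e10
SNR_dB = 10*log10(1.501e10) = 101.8 dB

101.8 dB


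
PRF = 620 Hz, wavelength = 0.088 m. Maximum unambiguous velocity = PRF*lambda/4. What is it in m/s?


V_ua = 620 * 0.088 / 4 = 13.6 m/s

13.6 m/s


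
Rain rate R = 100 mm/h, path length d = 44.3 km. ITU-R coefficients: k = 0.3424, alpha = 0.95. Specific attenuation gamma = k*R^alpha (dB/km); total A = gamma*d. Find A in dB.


gamma = 0.3424 * 100^0.95 = 27.197799 dB/km
A = 27.197799 * 44.3 = 1204.86 dB

1204.86 dB


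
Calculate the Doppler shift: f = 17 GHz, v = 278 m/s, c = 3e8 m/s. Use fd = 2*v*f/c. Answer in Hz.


fd = 2 * 278 * 17000000000.0 / 3e8 = 31506.7 Hz

31506.7 Hz


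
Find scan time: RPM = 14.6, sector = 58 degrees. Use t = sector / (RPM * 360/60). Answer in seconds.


t = 58 / (14.6 * 360) * 60 = 0.66 s

0.66 s


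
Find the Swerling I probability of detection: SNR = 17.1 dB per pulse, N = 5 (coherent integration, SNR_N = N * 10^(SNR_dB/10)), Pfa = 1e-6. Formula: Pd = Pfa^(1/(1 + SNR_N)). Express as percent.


SNR_lin = 10^(17.1/10) = 51.28614
SNR_N = 5 * 51.28614 = 256.4307
1/(1 + SNR_N) = 1/257.4307 = 0.0038845
Pd = (1e-6)^0.0038845 = 0.94775
Pd = 94.8%

94.8%


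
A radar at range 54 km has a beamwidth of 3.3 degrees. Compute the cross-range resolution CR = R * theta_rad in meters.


BW_rad = 0.057595865
CR = 54000 * 0.057595865 = 3110.2 m

3110.2 m


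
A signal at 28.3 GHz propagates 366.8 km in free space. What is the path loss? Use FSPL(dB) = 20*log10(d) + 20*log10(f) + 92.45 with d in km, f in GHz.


20*log10(366.8) = 51.29
20*log10(28.3) = 29.04
FSPL = 172.8 dB

172.8 dB


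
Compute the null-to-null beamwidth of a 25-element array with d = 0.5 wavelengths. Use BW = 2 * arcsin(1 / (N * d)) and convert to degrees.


1/(N*d) = 1/(25*0.5) = 0.08
BW = 2*arcsin(0.08) = 9.2 degrees

9.2 degrees


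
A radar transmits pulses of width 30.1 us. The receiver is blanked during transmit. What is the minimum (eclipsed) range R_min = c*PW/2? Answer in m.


R_min = 3e8 * 30.1e-6 / 2 = 4515.0 m

4515.0 m


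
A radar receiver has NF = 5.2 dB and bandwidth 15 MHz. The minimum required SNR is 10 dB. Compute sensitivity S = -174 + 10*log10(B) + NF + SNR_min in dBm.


10*log10(15000000.0) = 71.76
S = -174 + 71.76 + 5.2 + 10 = -87.0 dBm

-87.0 dBm


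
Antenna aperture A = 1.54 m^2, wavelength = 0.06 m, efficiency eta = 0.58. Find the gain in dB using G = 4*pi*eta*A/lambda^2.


G_linear = 4*pi*0.58*1.54/0.06^2 = 3117.86
G_dB = 10*log10(3117.86) = 34.9 dB

34.9 dB


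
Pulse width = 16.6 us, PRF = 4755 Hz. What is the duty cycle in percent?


DC = 16.6e-6 * 4755 * 100 = 7.89%

7.89%


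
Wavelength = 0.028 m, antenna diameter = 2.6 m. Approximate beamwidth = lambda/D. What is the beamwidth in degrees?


BW_rad = 0.028 / 2.6 = 0.010769
BW_deg = 0.62 degrees

0.62 degrees


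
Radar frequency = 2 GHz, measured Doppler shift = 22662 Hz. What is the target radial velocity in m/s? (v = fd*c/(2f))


v = 22662 * 3e8 / (2 * 2000000000.0) = 1699.7 m/s

1699.7 m/s


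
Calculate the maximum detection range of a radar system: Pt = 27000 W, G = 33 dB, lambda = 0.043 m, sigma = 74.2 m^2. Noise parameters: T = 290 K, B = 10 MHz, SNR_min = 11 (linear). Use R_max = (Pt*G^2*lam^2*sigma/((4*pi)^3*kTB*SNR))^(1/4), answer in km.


G_lin = 10^(33/10) = 1995.262315
R^4 = 27000 * 1995.262315^2 * 0.043^2 * 74.2 / ((4*pi)^3 * 1.38e-23 * 290 * 10000000.0 * 11)
R^4 = 1.68813e19 m^4
R_max = (1.68813e19)^(1/4) = 64099.0 m = 64.1 km

64.1 km


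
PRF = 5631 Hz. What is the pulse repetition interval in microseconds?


PRI = 1/5631 = 0.0001775884 s = 177.6 us

177.6 us


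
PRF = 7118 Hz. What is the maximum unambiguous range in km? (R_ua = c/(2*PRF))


R_ua = 3e8 / (2 * 7118) = 21073.3 m = 21.1 km

21.1 km


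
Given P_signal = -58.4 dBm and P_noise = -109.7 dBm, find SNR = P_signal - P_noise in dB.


SNR = -58.4 - (-109.7) = 51.3 dB

51.3 dB


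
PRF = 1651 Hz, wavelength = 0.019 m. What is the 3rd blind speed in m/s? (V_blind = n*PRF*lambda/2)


V_blind = 3 * 1651 * 0.019 / 2 = 47.1 m/s

47.1 m/s


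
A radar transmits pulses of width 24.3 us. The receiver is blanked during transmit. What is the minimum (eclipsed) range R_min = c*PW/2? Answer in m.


R_min = 3e8 * 24.3e-6 / 2 = 3645.0 m

3645.0 m


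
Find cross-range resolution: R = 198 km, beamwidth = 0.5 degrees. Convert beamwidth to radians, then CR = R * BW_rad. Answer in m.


BW_rad = 0.008726646
CR = 198000 * 0.008726646 = 1727.9 m

1727.9 m


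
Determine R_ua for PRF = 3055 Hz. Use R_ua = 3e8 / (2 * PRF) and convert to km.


R_ua = 3e8 / (2 * 3055) = 49099.8 m = 49.1 km

49.1 km


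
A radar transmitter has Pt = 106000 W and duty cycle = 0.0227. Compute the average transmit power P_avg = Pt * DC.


P_avg = 106000 * 0.0227 = 2406.2 W

2406.2 W


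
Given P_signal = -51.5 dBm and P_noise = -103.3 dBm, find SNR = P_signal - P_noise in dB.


SNR = -51.5 - (-103.3) = 51.8 dB

51.8 dB


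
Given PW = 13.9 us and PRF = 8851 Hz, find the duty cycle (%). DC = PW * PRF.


DC = 13.9e-6 * 8851 * 100 = 12.3%

12.3%


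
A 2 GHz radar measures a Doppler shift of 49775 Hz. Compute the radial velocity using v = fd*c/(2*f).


v = 49775 * 3e8 / (2 * 2000000000.0) = 3733.1 m/s

3733.1 m/s


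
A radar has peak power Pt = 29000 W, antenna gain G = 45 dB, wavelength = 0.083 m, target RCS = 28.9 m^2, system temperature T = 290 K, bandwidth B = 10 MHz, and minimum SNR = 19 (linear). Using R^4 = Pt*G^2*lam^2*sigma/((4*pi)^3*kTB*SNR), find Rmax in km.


G_lin = 10^(45/10) = 31622.776602
R^4 = 29000 * 31622.776602^2 * 0.083^2 * 28.9 / ((4*pi)^3 * 1.38e-23 * 290 * 10000000.0 * 19)
R^4 = 3.82641e21 m^4
R_max = (3.82641e21)^(1/4) = 248712.7 m = 248.7 km

248.7 km


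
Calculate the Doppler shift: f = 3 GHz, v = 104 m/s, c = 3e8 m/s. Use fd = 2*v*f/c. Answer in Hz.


fd = 2 * 104 * 3000000000.0 / 3e8 = 2080.0 Hz

2080.0 Hz


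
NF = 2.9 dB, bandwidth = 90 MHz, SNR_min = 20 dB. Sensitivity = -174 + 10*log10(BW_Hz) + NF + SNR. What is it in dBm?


10*log10(90000000.0) = 79.54
S = -174 + 79.54 + 2.9 + 20 = -71.6 dBm

-71.6 dBm


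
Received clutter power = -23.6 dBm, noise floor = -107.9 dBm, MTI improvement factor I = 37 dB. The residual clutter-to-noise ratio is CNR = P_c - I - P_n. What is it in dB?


CNR = -23.6 - 37 - (-107.9) = 47.3 dB

47.3 dB


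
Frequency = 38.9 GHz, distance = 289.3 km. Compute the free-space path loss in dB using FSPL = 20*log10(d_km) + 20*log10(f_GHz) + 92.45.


20*log10(289.3) = 49.23
20*log10(38.9) = 31.8
FSPL = 173.5 dB

173.5 dB


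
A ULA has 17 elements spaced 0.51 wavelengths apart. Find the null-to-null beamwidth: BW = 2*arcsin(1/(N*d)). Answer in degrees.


1/(N*d) = 1/(17*0.51) = 0.11534
BW = 2*arcsin(0.11534) = 13.2 degrees

13.2 degrees


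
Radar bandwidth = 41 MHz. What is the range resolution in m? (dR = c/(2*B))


dR = 3e8 / (2 * 41000000.0) = 3.66 m

3.66 m


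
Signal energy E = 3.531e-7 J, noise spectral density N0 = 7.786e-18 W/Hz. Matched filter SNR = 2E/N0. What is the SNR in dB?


SNR_lin = 2 * 3.531e-7 / 7.786e-18 = 9.07e10
SNR_dB = 10*log10(9.07e10) = 109.6 dB

109.6 dB


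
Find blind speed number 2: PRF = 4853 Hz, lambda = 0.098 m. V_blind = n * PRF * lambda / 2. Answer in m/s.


V_blind = 2 * 4853 * 0.098 / 2 = 475.6 m/s

475.6 m/s


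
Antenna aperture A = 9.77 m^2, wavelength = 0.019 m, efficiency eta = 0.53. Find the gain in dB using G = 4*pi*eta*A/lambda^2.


G_linear = 4*pi*0.53*9.77/0.019^2 = 180249.1
G_dB = 10*log10(180249.1) = 52.6 dB

52.6 dB


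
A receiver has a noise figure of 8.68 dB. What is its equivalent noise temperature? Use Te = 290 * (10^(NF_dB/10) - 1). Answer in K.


NF_lin = 10^(8.68/10) = 7.379042
Te = 290 * (7.379042 - 1) = 1849.9 K

1849.9 K


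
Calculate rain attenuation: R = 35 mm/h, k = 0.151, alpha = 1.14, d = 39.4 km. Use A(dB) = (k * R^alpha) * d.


gamma = 0.151 * 35^1.14 = 8.693898 dB/km
A = 8.693898 * 39.4 = 342.54 dB

342.54 dB


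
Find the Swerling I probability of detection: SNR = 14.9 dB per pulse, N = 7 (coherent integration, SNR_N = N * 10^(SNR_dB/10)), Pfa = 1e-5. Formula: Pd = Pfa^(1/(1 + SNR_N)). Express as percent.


SNR_lin = 10^(14.9/10) = 30.90295
SNR_N = 7 * 30.90295 = 216.32065
1/(1 + SNR_N) = 1/217.32065 = 0.0046015
Pd = (1e-5)^0.0046015 = 0.9484
Pd = 94.8%

94.8%


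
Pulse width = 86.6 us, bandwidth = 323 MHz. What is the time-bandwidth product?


TBP = 86.6 * 323 = 27971.8

27971.8


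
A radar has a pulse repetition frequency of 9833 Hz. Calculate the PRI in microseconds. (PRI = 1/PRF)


PRI = 1/9833 = 0.0001016984 s = 101.7 us

101.7 us


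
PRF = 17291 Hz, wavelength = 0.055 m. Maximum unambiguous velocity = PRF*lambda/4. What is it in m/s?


V_ua = 17291 * 0.055 / 4 = 237.8 m/s

237.8 m/s


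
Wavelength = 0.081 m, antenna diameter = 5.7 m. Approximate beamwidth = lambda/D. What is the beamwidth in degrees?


BW_rad = 0.081 / 5.7 = 0.014211
BW_deg = 0.81 degrees

0.81 degrees


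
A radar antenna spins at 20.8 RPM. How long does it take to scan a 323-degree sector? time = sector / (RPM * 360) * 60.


t = 323 / (20.8 * 360) * 60 = 2.59 s

2.59 s


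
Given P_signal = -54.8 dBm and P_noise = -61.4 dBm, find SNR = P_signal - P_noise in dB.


SNR = -54.8 - (-61.4) = 6.6 dB

6.6 dB


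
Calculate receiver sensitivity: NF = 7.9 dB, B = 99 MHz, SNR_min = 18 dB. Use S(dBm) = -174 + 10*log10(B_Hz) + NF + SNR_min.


10*log10(99000000.0) = 79.96
S = -174 + 79.96 + 7.9 + 18 = -68.1 dBm

-68.1 dBm


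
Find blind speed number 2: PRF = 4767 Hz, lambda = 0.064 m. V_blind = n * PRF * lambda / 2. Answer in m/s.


V_blind = 2 * 4767 * 0.064 / 2 = 305.1 m/s

305.1 m/s


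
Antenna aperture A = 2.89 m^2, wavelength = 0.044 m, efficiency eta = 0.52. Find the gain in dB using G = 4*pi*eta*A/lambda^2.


G_linear = 4*pi*0.52*2.89/0.044^2 = 9754.52
G_dB = 10*log10(9754.52) = 39.9 dB

39.9 dB


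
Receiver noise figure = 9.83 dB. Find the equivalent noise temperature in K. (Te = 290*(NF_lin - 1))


NF_lin = 10^(9.83/10) = 9.616123
Te = 290 * (9.616123 - 1) = 2498.7 K

2498.7 K


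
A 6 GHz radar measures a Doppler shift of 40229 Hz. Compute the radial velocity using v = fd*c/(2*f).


v = 40229 * 3e8 / (2 * 6000000000.0) = 1005.7 m/s

1005.7 m/s


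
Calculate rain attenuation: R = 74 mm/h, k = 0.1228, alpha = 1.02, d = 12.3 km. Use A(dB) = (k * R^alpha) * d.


gamma = 0.1228 * 74^1.02 = 9.904093 dB/km
A = 9.904093 * 12.3 = 121.82 dB

121.82 dB


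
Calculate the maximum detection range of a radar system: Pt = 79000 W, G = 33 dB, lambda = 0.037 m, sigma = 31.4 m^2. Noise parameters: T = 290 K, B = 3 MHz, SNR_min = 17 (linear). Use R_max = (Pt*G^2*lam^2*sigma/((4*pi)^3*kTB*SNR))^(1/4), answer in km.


G_lin = 10^(33/10) = 1995.262315
R^4 = 79000 * 1995.262315^2 * 0.037^2 * 31.4 / ((4*pi)^3 * 1.38e-23 * 290 * 3000000.0 * 17)
R^4 = 3.33798e19 m^4
R_max = (3.33798e19)^(1/4) = 76010.0 m = 76.0 km

76.0 km


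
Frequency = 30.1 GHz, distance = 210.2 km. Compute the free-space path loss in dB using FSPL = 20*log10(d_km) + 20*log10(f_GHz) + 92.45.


20*log10(210.2) = 46.45
20*log10(30.1) = 29.57
FSPL = 168.5 dB

168.5 dB


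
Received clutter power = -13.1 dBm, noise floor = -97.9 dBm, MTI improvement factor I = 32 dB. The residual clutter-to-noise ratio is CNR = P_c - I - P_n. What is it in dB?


CNR = -13.1 - 32 - (-97.9) = 52.8 dB

52.8 dB


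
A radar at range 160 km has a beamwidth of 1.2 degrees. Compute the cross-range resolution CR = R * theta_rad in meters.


BW_rad = 0.020943951
CR = 160000 * 0.020943951 = 3351.0 m

3351.0 m


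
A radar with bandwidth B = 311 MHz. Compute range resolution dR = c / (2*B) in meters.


dR = 3e8 / (2 * 311000000.0) = 0.48 m

0.48 m


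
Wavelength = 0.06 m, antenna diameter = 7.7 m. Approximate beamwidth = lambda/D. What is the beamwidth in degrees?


BW_rad = 0.06 / 7.7 = 0.007792
BW_deg = 0.45 degrees

0.45 degrees


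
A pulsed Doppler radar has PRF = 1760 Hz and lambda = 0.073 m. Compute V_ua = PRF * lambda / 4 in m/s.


V_ua = 1760 * 0.073 / 4 = 32.1 m/s

32.1 m/s


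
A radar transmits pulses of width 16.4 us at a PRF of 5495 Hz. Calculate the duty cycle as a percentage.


DC = 16.4e-6 * 5495 * 100 = 9.01%

9.01%


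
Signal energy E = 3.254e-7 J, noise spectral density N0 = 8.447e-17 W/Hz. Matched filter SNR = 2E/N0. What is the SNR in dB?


SNR_lin = 2 * 3.254e-7 / 8.447e-17 = 7.705e9
SNR_dB = 10*log10(7.705e9) = 98.9 dB

98.9 dB


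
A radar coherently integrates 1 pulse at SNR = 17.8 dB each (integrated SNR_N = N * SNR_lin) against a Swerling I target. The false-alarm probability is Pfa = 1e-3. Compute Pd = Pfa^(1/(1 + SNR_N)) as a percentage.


SNR_lin = 10^(17.8/10) = 60.25596
SNR_N = 1 * 60.25596 = 60.25596
1/(1 + SNR_N) = 1/61.25596 = 0.0163249
Pd = (1e-3)^0.0163249 = 0.89336
Pd = 89.3%

89.3%


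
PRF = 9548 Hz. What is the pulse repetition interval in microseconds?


PRI = 1/9548 = 0.000104734 s = 104.7 us

104.7 us


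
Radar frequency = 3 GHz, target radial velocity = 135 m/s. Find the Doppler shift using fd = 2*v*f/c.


fd = 2 * 135 * 3000000000.0 / 3e8 = 2700.0 Hz

2700.0 Hz


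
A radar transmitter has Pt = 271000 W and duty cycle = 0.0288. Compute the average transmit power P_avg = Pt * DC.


P_avg = 271000 * 0.0288 = 7804.8 W

7804.8 W


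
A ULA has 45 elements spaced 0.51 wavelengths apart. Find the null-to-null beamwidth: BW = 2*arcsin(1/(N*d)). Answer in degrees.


1/(N*d) = 1/(45*0.51) = 0.043573
BW = 2*arcsin(0.043573) = 5.0 degrees

5.0 degrees


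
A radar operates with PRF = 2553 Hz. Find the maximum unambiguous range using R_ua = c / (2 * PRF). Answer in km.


R_ua = 3e8 / (2 * 2553) = 58754.4 m = 58.8 km

58.8 km


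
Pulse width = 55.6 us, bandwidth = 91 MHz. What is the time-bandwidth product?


TBP = 55.6 * 91 = 5059.6

5059.6


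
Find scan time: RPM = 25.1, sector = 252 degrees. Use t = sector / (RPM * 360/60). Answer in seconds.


t = 252 / (25.1 * 360) * 60 = 1.67 s

1.67 s


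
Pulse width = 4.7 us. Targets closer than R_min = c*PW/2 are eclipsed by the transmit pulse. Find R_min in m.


R_min = 3e8 * 4.7e-6 / 2 = 705.0 m

705.0 m


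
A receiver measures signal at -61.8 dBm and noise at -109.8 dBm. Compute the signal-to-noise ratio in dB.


SNR = -61.8 - (-109.8) = 48.0 dB

48.0 dB


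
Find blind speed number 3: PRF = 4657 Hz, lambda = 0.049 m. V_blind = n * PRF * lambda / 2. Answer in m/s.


V_blind = 3 * 4657 * 0.049 / 2 = 342.3 m/s

342.3 m/s


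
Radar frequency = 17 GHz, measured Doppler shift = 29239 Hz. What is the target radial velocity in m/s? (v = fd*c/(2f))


v = 29239 * 3e8 / (2 * 17000000000.0) = 258.0 m/s

258.0 m/s


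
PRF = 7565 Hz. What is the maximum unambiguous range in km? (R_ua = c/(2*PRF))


R_ua = 3e8 / (2 * 7565) = 19828.2 m = 19.8 km

19.8 km


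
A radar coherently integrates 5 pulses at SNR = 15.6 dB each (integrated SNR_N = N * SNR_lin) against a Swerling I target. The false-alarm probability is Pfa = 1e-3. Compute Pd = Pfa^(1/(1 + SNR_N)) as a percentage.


SNR_lin = 10^(15.6/10) = 36.30781
SNR_N = 5 * 36.30781 = 181.53905
1/(1 + SNR_N) = 1/182.53905 = 0.0054783
Pd = (1e-3)^0.0054783 = 0.96286
Pd = 96.3%

96.3%


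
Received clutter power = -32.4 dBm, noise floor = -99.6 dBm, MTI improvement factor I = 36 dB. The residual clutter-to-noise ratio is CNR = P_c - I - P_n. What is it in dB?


CNR = -32.4 - 36 - (-99.6) = 31.2 dB

31.2 dB


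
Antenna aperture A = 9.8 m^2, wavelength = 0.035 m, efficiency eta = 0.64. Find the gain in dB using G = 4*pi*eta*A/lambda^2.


G_linear = 4*pi*0.64*9.8/0.035^2 = 64339.82
G_dB = 10*log10(64339.82) = 48.1 dB

48.1 dB


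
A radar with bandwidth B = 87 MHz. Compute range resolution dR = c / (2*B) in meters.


dR = 3e8 / (2 * 87000000.0) = 1.72 m

1.72 m


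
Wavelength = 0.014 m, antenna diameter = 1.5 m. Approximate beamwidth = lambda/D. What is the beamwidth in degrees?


BW_rad = 0.014 / 1.5 = 0.009333
BW_deg = 0.53 degrees

0.53 degrees


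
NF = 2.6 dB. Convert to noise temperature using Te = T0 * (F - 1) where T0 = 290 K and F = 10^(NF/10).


NF_lin = 10^(2.6/10) = 1.819701
Te = 290 * (1.819701 - 1) = 237.7 K

237.7 K


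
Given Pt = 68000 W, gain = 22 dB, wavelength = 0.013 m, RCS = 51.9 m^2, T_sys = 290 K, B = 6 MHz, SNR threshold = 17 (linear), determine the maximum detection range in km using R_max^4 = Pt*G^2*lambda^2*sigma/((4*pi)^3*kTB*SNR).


G_lin = 10^(22/10) = 158.489319
R^4 = 68000 * 158.489319^2 * 0.013^2 * 51.9 / ((4*pi)^3 * 1.38e-23 * 290 * 6000000.0 * 17)
R^4 = 1.84951e16 m^4
R_max = (1.84951e16)^(1/4) = 11661.8 m = 11.7 km

11.7 km


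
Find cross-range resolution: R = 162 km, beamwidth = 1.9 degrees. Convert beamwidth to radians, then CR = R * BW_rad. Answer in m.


BW_rad = 0.033161256
CR = 162000 * 0.033161256 = 5372.1 m

5372.1 m


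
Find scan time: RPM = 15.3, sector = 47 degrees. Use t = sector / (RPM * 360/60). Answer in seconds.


t = 47 / (15.3 * 360) * 60 = 0.51 s

0.51 s


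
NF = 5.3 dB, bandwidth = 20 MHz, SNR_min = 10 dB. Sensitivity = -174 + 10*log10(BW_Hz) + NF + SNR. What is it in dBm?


10*log10(20000000.0) = 73.01
S = -174 + 73.01 + 5.3 + 10 = -85.7 dBm

-85.7 dBm


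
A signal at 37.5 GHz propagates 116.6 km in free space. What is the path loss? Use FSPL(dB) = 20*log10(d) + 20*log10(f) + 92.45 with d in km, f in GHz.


20*log10(116.6) = 41.33
20*log10(37.5) = 31.48
FSPL = 165.3 dB

165.3 dB


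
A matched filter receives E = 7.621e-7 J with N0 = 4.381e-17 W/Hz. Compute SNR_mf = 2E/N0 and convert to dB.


SNR_lin = 2 * 7.621e-7 / 4.381e-17 = 3.479e10
SNR_dB = 10*log10(3.479e10) = 105.4 dB

105.4 dB


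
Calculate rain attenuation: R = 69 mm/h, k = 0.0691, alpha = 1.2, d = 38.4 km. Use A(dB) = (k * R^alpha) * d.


gamma = 0.0691 * 69^1.2 = 11.119799 dB/km
A = 11.119799 * 38.4 = 427.0 dB

427.0 dB


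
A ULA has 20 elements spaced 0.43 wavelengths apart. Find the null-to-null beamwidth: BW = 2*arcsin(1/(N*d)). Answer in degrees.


1/(N*d) = 1/(20*0.43) = 0.116279
BW = 2*arcsin(0.116279) = 13.4 degrees

13.4 degrees


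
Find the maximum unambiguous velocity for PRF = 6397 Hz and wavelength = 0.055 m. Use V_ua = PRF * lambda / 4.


V_ua = 6397 * 0.055 / 4 = 88.0 m/s

88.0 m/s


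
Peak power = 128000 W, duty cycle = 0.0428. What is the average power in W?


P_avg = 128000 * 0.0428 = 5478.4 W

5478.4 W


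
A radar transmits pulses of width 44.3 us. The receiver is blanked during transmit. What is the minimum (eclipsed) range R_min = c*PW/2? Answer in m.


R_min = 3e8 * 44.3e-6 / 2 = 6645.0 m

6645.0 m


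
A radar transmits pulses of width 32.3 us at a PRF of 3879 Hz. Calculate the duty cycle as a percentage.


DC = 32.3e-6 * 3879 * 100 = 12.53%

12.53%


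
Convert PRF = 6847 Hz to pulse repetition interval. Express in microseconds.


PRI = 1/6847 = 0.0001460494 s = 146.0 us

146.0 us


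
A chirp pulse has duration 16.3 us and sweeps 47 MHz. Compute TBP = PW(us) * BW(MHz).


TBP = 16.3 * 47 = 766.1

766.1


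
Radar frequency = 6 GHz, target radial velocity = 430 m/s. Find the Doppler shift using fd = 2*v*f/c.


fd = 2 * 430 * 6000000000.0 / 3e8 = 17200.0 Hz

17200.0 Hz


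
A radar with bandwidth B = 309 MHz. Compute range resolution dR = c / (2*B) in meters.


dR = 3e8 / (2 * 309000000.0) = 0.49 m

0.49 m


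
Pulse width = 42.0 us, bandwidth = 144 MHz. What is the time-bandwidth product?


TBP = 42.0 * 144 = 6048.0

6048.0


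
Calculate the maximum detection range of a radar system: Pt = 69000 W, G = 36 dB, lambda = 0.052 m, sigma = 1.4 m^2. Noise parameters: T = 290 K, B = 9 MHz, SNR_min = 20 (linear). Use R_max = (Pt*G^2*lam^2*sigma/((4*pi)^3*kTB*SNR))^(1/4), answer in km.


G_lin = 10^(36/10) = 3981.071706
R^4 = 69000 * 3981.071706^2 * 0.052^2 * 1.4 / ((4*pi)^3 * 1.38e-23 * 290 * 9000000.0 * 20)
R^4 = 2.89604e18 m^4
R_max = (2.89604e18)^(1/4) = 41252.6 m = 41.3 km

41.3 km


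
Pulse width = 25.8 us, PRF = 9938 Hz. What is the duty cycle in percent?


DC = 25.8e-6 * 9938 * 100 = 25.64%

25.64%


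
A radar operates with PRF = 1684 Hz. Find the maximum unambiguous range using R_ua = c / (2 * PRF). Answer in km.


R_ua = 3e8 / (2 * 1684) = 89073.6 m = 89.1 km

89.1 km


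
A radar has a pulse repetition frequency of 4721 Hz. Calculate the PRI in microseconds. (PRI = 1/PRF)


PRI = 1/4721 = 0.0002118195 s = 211.8 us

211.8 us


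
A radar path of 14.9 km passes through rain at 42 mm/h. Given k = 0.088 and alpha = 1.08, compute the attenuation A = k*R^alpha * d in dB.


gamma = 0.088 * 42^1.08 = 4.984159 dB/km
A = 4.984159 * 14.9 = 74.26 dB

74.26 dB


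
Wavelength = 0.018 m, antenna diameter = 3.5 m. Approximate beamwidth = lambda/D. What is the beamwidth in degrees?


BW_rad = 0.018 / 3.5 = 0.005143
BW_deg = 0.29 degrees

0.29 degrees


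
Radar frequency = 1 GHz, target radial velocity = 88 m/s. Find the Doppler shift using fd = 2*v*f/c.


fd = 2 * 88 * 1000000000.0 / 3e8 = 586.7 Hz

586.7 Hz


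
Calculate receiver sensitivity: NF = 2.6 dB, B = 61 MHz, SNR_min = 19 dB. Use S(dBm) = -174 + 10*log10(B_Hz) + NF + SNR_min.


10*log10(61000000.0) = 77.85
S = -174 + 77.85 + 2.6 + 19 = -74.5 dBm

-74.5 dBm


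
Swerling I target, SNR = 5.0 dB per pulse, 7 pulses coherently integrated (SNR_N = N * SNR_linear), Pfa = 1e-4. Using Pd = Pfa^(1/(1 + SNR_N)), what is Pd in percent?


SNR_lin = 10^(5.0/10) = 3.16228
SNR_N = 7 * 3.16228 = 22.13596
1/(1 + SNR_N) = 1/23.13596 = 0.0432228
Pd = (1e-4)^0.0432228 = 0.6716
Pd = 67.2%

67.2%


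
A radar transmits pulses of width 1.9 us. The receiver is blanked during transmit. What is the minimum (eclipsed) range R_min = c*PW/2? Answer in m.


R_min = 3e8 * 1.9e-6 / 2 = 285.0 m

285.0 m


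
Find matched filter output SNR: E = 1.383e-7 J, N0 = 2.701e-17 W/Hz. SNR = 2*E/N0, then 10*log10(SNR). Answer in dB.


SNR_lin = 2 * 1.383e-7 / 2.701e-17 = 1.024e10
SNR_dB = 10*log10(1.024e10) = 100.1 dB

100.1 dB


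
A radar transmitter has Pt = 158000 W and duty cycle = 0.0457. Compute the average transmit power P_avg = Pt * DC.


P_avg = 158000 * 0.0457 = 7220.6 W

7220.6 W


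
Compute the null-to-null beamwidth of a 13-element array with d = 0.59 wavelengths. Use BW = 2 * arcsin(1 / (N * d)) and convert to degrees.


1/(N*d) = 1/(13*0.59) = 0.130378
BW = 2*arcsin(0.130378) = 15.0 degrees

15.0 degrees


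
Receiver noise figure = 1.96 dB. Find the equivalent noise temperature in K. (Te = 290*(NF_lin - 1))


NF_lin = 10^(1.96/10) = 1.570363
Te = 290 * (1.570363 - 1) = 165.4 K

165.4 K


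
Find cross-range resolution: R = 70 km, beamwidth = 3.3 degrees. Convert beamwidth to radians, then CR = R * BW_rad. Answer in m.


BW_rad = 0.057595865
CR = 70000 * 0.057595865 = 4031.7 m

4031.7 m


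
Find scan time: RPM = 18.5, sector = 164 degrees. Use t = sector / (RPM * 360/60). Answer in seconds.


t = 164 / (18.5 * 360) * 60 = 1.48 s

1.48 s


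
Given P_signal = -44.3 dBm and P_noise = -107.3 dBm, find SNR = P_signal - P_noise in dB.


SNR = -44.3 - (-107.3) = 63.0 dB

63.0 dB


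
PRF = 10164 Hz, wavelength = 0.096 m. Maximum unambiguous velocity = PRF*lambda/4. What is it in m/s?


V_ua = 10164 * 0.096 / 4 = 243.9 m/s

243.9 m/s


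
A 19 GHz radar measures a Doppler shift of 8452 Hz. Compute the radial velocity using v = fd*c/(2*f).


v = 8452 * 3e8 / (2 * 19000000000.0) = 66.7 m/s

66.7 m/s


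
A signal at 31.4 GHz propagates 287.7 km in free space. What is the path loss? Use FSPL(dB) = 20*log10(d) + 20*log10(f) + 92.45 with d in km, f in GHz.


20*log10(287.7) = 49.18
20*log10(31.4) = 29.94
FSPL = 171.6 dB

171.6 dB


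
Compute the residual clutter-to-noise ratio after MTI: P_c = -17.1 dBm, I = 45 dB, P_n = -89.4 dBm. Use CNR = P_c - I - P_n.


CNR = -17.1 - 45 - (-89.4) = 27.3 dB

27.3 dB


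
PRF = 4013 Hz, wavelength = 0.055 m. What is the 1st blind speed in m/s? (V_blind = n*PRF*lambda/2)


V_blind = 1 * 4013 * 0.055 / 2 = 110.4 m/s

110.4 m/s


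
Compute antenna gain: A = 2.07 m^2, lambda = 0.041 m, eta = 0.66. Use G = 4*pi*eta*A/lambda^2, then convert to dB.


G_linear = 4*pi*0.66*2.07/0.041^2 = 10213.07
G_dB = 10*log10(10213.07) = 40.1 dB

40.1 dB


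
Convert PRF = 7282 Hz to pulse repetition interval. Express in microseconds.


PRI = 1/7282 = 0.0001373249 s = 137.3 us

137.3 us


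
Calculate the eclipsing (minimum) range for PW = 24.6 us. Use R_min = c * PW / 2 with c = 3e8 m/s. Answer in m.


R_min = 3e8 * 24.6e-6 / 2 = 3690.0 m

3690.0 m


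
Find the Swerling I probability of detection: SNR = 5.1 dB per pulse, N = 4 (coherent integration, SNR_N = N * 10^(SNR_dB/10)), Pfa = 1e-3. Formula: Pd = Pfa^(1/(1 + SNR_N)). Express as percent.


SNR_lin = 10^(5.1/10) = 3.23594
SNR_N = 4 * 3.23594 = 12.94376
1/(1 + SNR_N) = 1/13.94376 = 0.0717167
Pd = (1e-3)^0.0717167 = 0.60933
Pd = 60.9%

60.9%


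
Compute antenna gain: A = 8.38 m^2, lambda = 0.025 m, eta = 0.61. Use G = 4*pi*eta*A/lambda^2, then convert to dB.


G_linear = 4*pi*0.61*8.38/0.025^2 = 102778.84
G_dB = 10*log10(102778.84) = 50.1 dB

50.1 dB


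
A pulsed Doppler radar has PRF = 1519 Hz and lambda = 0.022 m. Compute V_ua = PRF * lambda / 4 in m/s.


V_ua = 1519 * 0.022 / 4 = 8.4 m/s

8.4 m/s


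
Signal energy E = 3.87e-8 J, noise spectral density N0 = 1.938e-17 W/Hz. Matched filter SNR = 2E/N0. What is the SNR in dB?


SNR_lin = 2 * 3.87e-8 / 1.938e-17 = 3.994e9
SNR_dB = 10*log10(3.994e9) = 96.0 dB

96.0 dB


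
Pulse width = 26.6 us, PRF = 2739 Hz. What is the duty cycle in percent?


DC = 26.6e-6 * 2739 * 100 = 7.29%

7.29%


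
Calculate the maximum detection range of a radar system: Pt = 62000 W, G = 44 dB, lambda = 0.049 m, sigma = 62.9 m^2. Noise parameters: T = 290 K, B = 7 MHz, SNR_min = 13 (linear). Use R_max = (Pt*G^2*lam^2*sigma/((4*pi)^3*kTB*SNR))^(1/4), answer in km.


G_lin = 10^(44/10) = 25118.864315
R^4 = 62000 * 25118.864315^2 * 0.049^2 * 62.9 / ((4*pi)^3 * 1.38e-23 * 290 * 7000000.0 * 13)
R^4 = 8.17497e21 m^4
R_max = (8.17497e21)^(1/4) = 300691.8 m = 300.7 km

300.7 km


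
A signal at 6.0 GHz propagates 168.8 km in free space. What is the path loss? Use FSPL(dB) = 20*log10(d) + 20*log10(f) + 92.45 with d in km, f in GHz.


20*log10(168.8) = 44.55
20*log10(6.0) = 15.56
FSPL = 152.6 dB

152.6 dB


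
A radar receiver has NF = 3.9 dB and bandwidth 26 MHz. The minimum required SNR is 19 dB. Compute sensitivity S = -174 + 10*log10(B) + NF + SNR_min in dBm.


10*log10(26000000.0) = 74.15
S = -174 + 74.15 + 3.9 + 19 = -77.0 dBm

-77.0 dBm


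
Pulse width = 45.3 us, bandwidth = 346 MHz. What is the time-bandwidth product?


TBP = 45.3 * 346 = 15673.8

15673.8


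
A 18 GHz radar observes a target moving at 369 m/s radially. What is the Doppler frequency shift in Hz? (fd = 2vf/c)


fd = 2 * 369 * 18000000000.0 / 3e8 = 44280.0 Hz

44280.0 Hz


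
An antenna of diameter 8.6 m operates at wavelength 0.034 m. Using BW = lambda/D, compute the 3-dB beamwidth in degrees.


BW_rad = 0.034 / 8.6 = 0.003953
BW_deg = 0.23 degrees

0.23 degrees


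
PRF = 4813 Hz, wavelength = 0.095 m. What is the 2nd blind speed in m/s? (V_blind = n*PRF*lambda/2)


V_blind = 2 * 4813 * 0.095 / 2 = 457.2 m/s

457.2 m/s


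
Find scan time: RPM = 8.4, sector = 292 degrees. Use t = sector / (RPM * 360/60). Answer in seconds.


t = 292 / (8.4 * 360) * 60 = 5.79 s

5.79 s


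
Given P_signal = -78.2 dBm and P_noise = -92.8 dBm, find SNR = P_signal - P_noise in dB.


SNR = -78.2 - (-92.8) = 14.6 dB

14.6 dB


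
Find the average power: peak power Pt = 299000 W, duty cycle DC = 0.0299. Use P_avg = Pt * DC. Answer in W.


P_avg = 299000 * 0.0299 = 8940.1 W

8940.1 W
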